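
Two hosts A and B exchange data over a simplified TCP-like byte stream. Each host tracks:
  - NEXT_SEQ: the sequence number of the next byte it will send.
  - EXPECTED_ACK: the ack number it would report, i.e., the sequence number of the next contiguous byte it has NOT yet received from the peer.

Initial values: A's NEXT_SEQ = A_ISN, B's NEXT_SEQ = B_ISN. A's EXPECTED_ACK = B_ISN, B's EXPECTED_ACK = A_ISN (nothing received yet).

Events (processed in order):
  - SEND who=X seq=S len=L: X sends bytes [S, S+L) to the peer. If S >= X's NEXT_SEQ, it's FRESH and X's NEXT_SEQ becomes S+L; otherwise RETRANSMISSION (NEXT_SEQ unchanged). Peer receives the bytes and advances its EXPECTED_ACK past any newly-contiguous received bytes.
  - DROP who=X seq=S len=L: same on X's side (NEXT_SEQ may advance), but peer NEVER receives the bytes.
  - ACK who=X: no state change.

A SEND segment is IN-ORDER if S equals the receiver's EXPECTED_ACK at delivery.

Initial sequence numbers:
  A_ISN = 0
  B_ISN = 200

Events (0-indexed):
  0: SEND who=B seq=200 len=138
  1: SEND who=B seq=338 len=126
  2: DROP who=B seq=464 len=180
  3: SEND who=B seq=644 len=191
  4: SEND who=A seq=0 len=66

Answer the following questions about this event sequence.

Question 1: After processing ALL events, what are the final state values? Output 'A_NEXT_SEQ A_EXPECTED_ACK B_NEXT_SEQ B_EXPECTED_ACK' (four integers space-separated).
Answer: 66 464 835 66

Derivation:
After event 0: A_seq=0 A_ack=338 B_seq=338 B_ack=0
After event 1: A_seq=0 A_ack=464 B_seq=464 B_ack=0
After event 2: A_seq=0 A_ack=464 B_seq=644 B_ack=0
After event 3: A_seq=0 A_ack=464 B_seq=835 B_ack=0
After event 4: A_seq=66 A_ack=464 B_seq=835 B_ack=66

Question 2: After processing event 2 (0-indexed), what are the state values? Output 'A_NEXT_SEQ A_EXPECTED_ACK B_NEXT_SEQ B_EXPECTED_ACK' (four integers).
After event 0: A_seq=0 A_ack=338 B_seq=338 B_ack=0
After event 1: A_seq=0 A_ack=464 B_seq=464 B_ack=0
After event 2: A_seq=0 A_ack=464 B_seq=644 B_ack=0

0 464 644 0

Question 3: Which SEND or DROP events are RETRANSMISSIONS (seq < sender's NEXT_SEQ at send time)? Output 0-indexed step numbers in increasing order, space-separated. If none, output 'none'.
Step 0: SEND seq=200 -> fresh
Step 1: SEND seq=338 -> fresh
Step 2: DROP seq=464 -> fresh
Step 3: SEND seq=644 -> fresh
Step 4: SEND seq=0 -> fresh

Answer: none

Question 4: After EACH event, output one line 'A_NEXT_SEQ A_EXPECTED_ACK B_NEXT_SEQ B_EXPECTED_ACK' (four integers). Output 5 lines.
0 338 338 0
0 464 464 0
0 464 644 0
0 464 835 0
66 464 835 66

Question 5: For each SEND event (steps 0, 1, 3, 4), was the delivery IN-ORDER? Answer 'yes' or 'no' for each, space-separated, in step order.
Step 0: SEND seq=200 -> in-order
Step 1: SEND seq=338 -> in-order
Step 3: SEND seq=644 -> out-of-order
Step 4: SEND seq=0 -> in-order

Answer: yes yes no yes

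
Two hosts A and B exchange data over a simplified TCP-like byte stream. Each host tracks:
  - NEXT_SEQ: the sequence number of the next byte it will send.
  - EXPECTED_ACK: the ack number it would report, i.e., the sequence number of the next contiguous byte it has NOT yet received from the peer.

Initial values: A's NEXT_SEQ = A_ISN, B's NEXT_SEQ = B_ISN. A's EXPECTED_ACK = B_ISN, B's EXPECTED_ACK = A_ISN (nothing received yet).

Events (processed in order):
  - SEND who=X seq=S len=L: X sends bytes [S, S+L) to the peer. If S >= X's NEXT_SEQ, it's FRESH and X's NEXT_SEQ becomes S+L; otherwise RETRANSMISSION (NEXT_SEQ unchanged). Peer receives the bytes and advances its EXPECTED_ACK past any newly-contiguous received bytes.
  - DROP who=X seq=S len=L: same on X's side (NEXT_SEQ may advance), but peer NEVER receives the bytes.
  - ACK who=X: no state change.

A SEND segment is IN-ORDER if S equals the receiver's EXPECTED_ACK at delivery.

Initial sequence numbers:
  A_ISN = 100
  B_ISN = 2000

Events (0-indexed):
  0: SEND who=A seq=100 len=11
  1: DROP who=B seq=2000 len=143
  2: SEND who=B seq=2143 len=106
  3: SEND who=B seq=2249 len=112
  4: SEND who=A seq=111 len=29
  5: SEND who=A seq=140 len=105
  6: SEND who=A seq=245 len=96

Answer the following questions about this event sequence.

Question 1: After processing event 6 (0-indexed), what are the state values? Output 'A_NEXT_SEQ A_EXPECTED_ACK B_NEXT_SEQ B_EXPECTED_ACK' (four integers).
After event 0: A_seq=111 A_ack=2000 B_seq=2000 B_ack=111
After event 1: A_seq=111 A_ack=2000 B_seq=2143 B_ack=111
After event 2: A_seq=111 A_ack=2000 B_seq=2249 B_ack=111
After event 3: A_seq=111 A_ack=2000 B_seq=2361 B_ack=111
After event 4: A_seq=140 A_ack=2000 B_seq=2361 B_ack=140
After event 5: A_seq=245 A_ack=2000 B_seq=2361 B_ack=245
After event 6: A_seq=341 A_ack=2000 B_seq=2361 B_ack=341

341 2000 2361 341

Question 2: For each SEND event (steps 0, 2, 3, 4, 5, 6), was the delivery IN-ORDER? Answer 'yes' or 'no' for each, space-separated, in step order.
Answer: yes no no yes yes yes

Derivation:
Step 0: SEND seq=100 -> in-order
Step 2: SEND seq=2143 -> out-of-order
Step 3: SEND seq=2249 -> out-of-order
Step 4: SEND seq=111 -> in-order
Step 5: SEND seq=140 -> in-order
Step 6: SEND seq=245 -> in-order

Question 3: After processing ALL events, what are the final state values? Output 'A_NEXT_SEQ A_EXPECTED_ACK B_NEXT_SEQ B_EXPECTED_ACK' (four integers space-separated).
After event 0: A_seq=111 A_ack=2000 B_seq=2000 B_ack=111
After event 1: A_seq=111 A_ack=2000 B_seq=2143 B_ack=111
After event 2: A_seq=111 A_ack=2000 B_seq=2249 B_ack=111
After event 3: A_seq=111 A_ack=2000 B_seq=2361 B_ack=111
After event 4: A_seq=140 A_ack=2000 B_seq=2361 B_ack=140
After event 5: A_seq=245 A_ack=2000 B_seq=2361 B_ack=245
After event 6: A_seq=341 A_ack=2000 B_seq=2361 B_ack=341

Answer: 341 2000 2361 341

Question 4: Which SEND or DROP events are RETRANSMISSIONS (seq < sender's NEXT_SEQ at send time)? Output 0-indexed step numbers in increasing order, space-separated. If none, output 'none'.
Answer: none

Derivation:
Step 0: SEND seq=100 -> fresh
Step 1: DROP seq=2000 -> fresh
Step 2: SEND seq=2143 -> fresh
Step 3: SEND seq=2249 -> fresh
Step 4: SEND seq=111 -> fresh
Step 5: SEND seq=140 -> fresh
Step 6: SEND seq=245 -> fresh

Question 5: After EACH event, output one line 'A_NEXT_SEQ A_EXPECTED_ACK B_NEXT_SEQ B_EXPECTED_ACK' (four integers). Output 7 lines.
111 2000 2000 111
111 2000 2143 111
111 2000 2249 111
111 2000 2361 111
140 2000 2361 140
245 2000 2361 245
341 2000 2361 341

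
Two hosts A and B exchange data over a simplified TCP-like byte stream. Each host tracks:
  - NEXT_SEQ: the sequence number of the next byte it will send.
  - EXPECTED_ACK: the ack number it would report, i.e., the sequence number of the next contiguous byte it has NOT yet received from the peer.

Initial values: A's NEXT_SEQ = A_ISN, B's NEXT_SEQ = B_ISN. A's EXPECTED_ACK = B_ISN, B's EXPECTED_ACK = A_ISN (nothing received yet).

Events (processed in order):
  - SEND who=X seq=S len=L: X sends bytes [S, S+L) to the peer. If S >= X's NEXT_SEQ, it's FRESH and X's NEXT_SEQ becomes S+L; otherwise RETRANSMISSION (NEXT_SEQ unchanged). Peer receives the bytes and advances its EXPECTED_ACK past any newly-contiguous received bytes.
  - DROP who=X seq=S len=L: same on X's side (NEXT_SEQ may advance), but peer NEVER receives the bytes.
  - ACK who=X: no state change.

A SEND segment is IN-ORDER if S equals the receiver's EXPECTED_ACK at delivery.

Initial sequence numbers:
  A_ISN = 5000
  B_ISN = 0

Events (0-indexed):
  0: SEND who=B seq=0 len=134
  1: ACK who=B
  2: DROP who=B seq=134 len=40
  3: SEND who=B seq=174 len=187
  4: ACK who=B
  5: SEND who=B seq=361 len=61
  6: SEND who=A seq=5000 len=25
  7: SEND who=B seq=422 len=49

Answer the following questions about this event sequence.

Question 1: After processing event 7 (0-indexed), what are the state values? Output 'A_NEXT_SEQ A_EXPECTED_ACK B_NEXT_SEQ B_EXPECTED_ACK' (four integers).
After event 0: A_seq=5000 A_ack=134 B_seq=134 B_ack=5000
After event 1: A_seq=5000 A_ack=134 B_seq=134 B_ack=5000
After event 2: A_seq=5000 A_ack=134 B_seq=174 B_ack=5000
After event 3: A_seq=5000 A_ack=134 B_seq=361 B_ack=5000
After event 4: A_seq=5000 A_ack=134 B_seq=361 B_ack=5000
After event 5: A_seq=5000 A_ack=134 B_seq=422 B_ack=5000
After event 6: A_seq=5025 A_ack=134 B_seq=422 B_ack=5025
After event 7: A_seq=5025 A_ack=134 B_seq=471 B_ack=5025

5025 134 471 5025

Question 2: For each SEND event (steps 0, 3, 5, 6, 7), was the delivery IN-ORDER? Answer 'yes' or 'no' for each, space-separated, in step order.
Answer: yes no no yes no

Derivation:
Step 0: SEND seq=0 -> in-order
Step 3: SEND seq=174 -> out-of-order
Step 5: SEND seq=361 -> out-of-order
Step 6: SEND seq=5000 -> in-order
Step 7: SEND seq=422 -> out-of-order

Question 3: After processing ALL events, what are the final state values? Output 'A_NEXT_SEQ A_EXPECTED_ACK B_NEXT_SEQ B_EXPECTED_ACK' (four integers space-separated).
Answer: 5025 134 471 5025

Derivation:
After event 0: A_seq=5000 A_ack=134 B_seq=134 B_ack=5000
After event 1: A_seq=5000 A_ack=134 B_seq=134 B_ack=5000
After event 2: A_seq=5000 A_ack=134 B_seq=174 B_ack=5000
After event 3: A_seq=5000 A_ack=134 B_seq=361 B_ack=5000
After event 4: A_seq=5000 A_ack=134 B_seq=361 B_ack=5000
After event 5: A_seq=5000 A_ack=134 B_seq=422 B_ack=5000
After event 6: A_seq=5025 A_ack=134 B_seq=422 B_ack=5025
After event 7: A_seq=5025 A_ack=134 B_seq=471 B_ack=5025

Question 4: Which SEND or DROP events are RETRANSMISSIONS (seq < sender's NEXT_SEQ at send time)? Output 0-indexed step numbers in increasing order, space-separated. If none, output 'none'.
Step 0: SEND seq=0 -> fresh
Step 2: DROP seq=134 -> fresh
Step 3: SEND seq=174 -> fresh
Step 5: SEND seq=361 -> fresh
Step 6: SEND seq=5000 -> fresh
Step 7: SEND seq=422 -> fresh

Answer: none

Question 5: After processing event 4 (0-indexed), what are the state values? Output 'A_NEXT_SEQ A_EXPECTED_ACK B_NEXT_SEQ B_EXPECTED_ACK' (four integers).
After event 0: A_seq=5000 A_ack=134 B_seq=134 B_ack=5000
After event 1: A_seq=5000 A_ack=134 B_seq=134 B_ack=5000
After event 2: A_seq=5000 A_ack=134 B_seq=174 B_ack=5000
After event 3: A_seq=5000 A_ack=134 B_seq=361 B_ack=5000
After event 4: A_seq=5000 A_ack=134 B_seq=361 B_ack=5000

5000 134 361 5000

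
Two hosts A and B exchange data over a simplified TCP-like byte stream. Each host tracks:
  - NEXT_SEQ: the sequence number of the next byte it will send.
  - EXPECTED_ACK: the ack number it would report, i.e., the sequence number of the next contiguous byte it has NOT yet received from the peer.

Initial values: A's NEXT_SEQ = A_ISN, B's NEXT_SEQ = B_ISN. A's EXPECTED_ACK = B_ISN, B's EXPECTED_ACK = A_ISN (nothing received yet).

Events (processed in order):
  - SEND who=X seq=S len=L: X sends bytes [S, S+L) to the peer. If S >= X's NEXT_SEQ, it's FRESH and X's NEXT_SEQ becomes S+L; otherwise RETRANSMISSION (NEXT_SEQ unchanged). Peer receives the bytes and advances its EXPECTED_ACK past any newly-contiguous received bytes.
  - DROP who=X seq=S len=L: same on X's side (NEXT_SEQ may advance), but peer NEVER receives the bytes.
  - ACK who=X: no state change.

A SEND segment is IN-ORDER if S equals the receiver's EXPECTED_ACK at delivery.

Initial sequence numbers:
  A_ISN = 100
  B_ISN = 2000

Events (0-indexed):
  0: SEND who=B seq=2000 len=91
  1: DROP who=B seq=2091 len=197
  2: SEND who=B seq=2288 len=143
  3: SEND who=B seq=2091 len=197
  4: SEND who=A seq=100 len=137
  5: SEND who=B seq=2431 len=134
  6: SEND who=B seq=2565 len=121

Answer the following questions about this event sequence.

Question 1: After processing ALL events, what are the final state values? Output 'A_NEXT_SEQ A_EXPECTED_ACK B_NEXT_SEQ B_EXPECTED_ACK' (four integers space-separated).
Answer: 237 2686 2686 237

Derivation:
After event 0: A_seq=100 A_ack=2091 B_seq=2091 B_ack=100
After event 1: A_seq=100 A_ack=2091 B_seq=2288 B_ack=100
After event 2: A_seq=100 A_ack=2091 B_seq=2431 B_ack=100
After event 3: A_seq=100 A_ack=2431 B_seq=2431 B_ack=100
After event 4: A_seq=237 A_ack=2431 B_seq=2431 B_ack=237
After event 5: A_seq=237 A_ack=2565 B_seq=2565 B_ack=237
After event 6: A_seq=237 A_ack=2686 B_seq=2686 B_ack=237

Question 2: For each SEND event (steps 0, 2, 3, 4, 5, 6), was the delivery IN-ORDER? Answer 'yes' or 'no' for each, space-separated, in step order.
Step 0: SEND seq=2000 -> in-order
Step 2: SEND seq=2288 -> out-of-order
Step 3: SEND seq=2091 -> in-order
Step 4: SEND seq=100 -> in-order
Step 5: SEND seq=2431 -> in-order
Step 6: SEND seq=2565 -> in-order

Answer: yes no yes yes yes yes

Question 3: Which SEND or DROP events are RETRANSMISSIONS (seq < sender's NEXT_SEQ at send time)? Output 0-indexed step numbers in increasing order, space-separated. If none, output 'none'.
Step 0: SEND seq=2000 -> fresh
Step 1: DROP seq=2091 -> fresh
Step 2: SEND seq=2288 -> fresh
Step 3: SEND seq=2091 -> retransmit
Step 4: SEND seq=100 -> fresh
Step 5: SEND seq=2431 -> fresh
Step 6: SEND seq=2565 -> fresh

Answer: 3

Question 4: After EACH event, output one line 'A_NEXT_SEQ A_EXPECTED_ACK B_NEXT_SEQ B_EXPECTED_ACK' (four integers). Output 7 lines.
100 2091 2091 100
100 2091 2288 100
100 2091 2431 100
100 2431 2431 100
237 2431 2431 237
237 2565 2565 237
237 2686 2686 237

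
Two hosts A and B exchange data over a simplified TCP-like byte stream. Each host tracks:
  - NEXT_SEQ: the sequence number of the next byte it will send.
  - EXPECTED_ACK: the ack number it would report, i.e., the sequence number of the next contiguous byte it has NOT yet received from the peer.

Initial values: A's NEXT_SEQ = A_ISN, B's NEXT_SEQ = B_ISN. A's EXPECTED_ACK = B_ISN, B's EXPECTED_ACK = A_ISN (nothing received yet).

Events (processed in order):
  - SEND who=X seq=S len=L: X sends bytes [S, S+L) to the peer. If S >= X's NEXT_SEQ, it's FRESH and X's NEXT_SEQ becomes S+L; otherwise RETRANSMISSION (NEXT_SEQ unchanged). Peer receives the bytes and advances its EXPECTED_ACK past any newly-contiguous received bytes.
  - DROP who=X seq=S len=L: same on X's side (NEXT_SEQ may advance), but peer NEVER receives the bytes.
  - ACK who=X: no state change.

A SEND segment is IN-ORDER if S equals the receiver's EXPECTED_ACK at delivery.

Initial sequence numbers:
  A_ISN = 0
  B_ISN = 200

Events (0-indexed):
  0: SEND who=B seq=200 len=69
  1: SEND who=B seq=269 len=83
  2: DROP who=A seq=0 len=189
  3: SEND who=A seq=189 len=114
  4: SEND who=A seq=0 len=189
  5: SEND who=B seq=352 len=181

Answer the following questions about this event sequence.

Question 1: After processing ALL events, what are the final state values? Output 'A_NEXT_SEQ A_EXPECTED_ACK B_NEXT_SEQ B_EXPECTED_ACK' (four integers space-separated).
After event 0: A_seq=0 A_ack=269 B_seq=269 B_ack=0
After event 1: A_seq=0 A_ack=352 B_seq=352 B_ack=0
After event 2: A_seq=189 A_ack=352 B_seq=352 B_ack=0
After event 3: A_seq=303 A_ack=352 B_seq=352 B_ack=0
After event 4: A_seq=303 A_ack=352 B_seq=352 B_ack=303
After event 5: A_seq=303 A_ack=533 B_seq=533 B_ack=303

Answer: 303 533 533 303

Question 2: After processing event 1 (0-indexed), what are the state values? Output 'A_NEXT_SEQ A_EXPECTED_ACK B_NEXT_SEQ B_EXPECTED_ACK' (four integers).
After event 0: A_seq=0 A_ack=269 B_seq=269 B_ack=0
After event 1: A_seq=0 A_ack=352 B_seq=352 B_ack=0

0 352 352 0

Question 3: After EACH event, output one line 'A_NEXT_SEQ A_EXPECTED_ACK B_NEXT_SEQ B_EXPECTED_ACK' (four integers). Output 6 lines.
0 269 269 0
0 352 352 0
189 352 352 0
303 352 352 0
303 352 352 303
303 533 533 303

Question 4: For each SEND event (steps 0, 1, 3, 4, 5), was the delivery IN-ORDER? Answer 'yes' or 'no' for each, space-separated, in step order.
Step 0: SEND seq=200 -> in-order
Step 1: SEND seq=269 -> in-order
Step 3: SEND seq=189 -> out-of-order
Step 4: SEND seq=0 -> in-order
Step 5: SEND seq=352 -> in-order

Answer: yes yes no yes yes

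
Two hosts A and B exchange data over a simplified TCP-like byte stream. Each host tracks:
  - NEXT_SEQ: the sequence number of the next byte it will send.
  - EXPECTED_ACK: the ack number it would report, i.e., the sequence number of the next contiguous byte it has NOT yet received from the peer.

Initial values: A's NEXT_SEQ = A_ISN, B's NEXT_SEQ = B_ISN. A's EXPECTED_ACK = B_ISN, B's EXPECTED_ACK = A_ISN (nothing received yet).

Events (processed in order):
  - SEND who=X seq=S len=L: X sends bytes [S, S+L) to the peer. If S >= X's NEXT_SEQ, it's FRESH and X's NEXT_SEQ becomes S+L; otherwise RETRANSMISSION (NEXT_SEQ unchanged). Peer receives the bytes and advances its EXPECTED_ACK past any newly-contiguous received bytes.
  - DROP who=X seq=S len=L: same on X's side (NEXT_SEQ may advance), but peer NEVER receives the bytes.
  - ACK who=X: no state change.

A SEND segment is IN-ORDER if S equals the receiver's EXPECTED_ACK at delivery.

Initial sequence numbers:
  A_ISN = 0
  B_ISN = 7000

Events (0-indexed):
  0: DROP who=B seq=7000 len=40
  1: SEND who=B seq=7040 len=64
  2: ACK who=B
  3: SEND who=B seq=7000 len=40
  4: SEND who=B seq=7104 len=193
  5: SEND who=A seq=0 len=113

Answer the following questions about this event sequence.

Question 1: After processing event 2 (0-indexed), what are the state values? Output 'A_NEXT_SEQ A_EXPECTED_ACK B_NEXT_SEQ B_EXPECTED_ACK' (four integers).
After event 0: A_seq=0 A_ack=7000 B_seq=7040 B_ack=0
After event 1: A_seq=0 A_ack=7000 B_seq=7104 B_ack=0
After event 2: A_seq=0 A_ack=7000 B_seq=7104 B_ack=0

0 7000 7104 0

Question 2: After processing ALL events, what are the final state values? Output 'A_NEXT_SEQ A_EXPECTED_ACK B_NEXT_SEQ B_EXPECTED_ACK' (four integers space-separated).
After event 0: A_seq=0 A_ack=7000 B_seq=7040 B_ack=0
After event 1: A_seq=0 A_ack=7000 B_seq=7104 B_ack=0
After event 2: A_seq=0 A_ack=7000 B_seq=7104 B_ack=0
After event 3: A_seq=0 A_ack=7104 B_seq=7104 B_ack=0
After event 4: A_seq=0 A_ack=7297 B_seq=7297 B_ack=0
After event 5: A_seq=113 A_ack=7297 B_seq=7297 B_ack=113

Answer: 113 7297 7297 113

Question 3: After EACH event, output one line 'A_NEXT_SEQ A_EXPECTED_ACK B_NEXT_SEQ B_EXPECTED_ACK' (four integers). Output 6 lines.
0 7000 7040 0
0 7000 7104 0
0 7000 7104 0
0 7104 7104 0
0 7297 7297 0
113 7297 7297 113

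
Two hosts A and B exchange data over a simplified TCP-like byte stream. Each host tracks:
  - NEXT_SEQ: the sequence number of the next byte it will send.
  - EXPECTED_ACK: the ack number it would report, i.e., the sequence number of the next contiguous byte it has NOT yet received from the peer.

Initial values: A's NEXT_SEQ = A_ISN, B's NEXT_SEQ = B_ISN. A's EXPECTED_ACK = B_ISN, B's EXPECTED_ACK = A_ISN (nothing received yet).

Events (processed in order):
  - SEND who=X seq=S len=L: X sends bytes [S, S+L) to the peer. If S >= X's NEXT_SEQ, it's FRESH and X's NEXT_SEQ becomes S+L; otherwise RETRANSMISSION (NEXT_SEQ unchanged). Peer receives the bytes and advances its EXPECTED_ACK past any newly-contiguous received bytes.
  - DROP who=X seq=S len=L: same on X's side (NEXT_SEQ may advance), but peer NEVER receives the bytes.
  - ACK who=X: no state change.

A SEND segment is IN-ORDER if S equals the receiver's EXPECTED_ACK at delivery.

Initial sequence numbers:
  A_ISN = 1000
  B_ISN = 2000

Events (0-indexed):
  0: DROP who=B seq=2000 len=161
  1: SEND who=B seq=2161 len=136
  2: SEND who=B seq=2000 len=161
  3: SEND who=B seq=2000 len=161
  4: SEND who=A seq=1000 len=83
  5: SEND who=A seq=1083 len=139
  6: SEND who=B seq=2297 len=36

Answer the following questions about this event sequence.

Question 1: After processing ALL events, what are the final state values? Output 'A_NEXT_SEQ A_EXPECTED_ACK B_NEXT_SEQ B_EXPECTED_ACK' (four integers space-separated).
Answer: 1222 2333 2333 1222

Derivation:
After event 0: A_seq=1000 A_ack=2000 B_seq=2161 B_ack=1000
After event 1: A_seq=1000 A_ack=2000 B_seq=2297 B_ack=1000
After event 2: A_seq=1000 A_ack=2297 B_seq=2297 B_ack=1000
After event 3: A_seq=1000 A_ack=2297 B_seq=2297 B_ack=1000
After event 4: A_seq=1083 A_ack=2297 B_seq=2297 B_ack=1083
After event 5: A_seq=1222 A_ack=2297 B_seq=2297 B_ack=1222
After event 6: A_seq=1222 A_ack=2333 B_seq=2333 B_ack=1222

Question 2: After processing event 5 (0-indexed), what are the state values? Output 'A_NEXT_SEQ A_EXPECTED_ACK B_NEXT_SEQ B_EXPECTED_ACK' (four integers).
After event 0: A_seq=1000 A_ack=2000 B_seq=2161 B_ack=1000
After event 1: A_seq=1000 A_ack=2000 B_seq=2297 B_ack=1000
After event 2: A_seq=1000 A_ack=2297 B_seq=2297 B_ack=1000
After event 3: A_seq=1000 A_ack=2297 B_seq=2297 B_ack=1000
After event 4: A_seq=1083 A_ack=2297 B_seq=2297 B_ack=1083
After event 5: A_seq=1222 A_ack=2297 B_seq=2297 B_ack=1222

1222 2297 2297 1222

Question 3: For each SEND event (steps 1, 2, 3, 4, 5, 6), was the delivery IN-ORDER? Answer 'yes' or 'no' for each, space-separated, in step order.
Answer: no yes no yes yes yes

Derivation:
Step 1: SEND seq=2161 -> out-of-order
Step 2: SEND seq=2000 -> in-order
Step 3: SEND seq=2000 -> out-of-order
Step 4: SEND seq=1000 -> in-order
Step 5: SEND seq=1083 -> in-order
Step 6: SEND seq=2297 -> in-order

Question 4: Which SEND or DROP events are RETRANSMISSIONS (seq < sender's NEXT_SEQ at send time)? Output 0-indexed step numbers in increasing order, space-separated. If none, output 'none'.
Step 0: DROP seq=2000 -> fresh
Step 1: SEND seq=2161 -> fresh
Step 2: SEND seq=2000 -> retransmit
Step 3: SEND seq=2000 -> retransmit
Step 4: SEND seq=1000 -> fresh
Step 5: SEND seq=1083 -> fresh
Step 6: SEND seq=2297 -> fresh

Answer: 2 3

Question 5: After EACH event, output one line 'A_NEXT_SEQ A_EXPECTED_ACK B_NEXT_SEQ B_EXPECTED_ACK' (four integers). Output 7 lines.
1000 2000 2161 1000
1000 2000 2297 1000
1000 2297 2297 1000
1000 2297 2297 1000
1083 2297 2297 1083
1222 2297 2297 1222
1222 2333 2333 1222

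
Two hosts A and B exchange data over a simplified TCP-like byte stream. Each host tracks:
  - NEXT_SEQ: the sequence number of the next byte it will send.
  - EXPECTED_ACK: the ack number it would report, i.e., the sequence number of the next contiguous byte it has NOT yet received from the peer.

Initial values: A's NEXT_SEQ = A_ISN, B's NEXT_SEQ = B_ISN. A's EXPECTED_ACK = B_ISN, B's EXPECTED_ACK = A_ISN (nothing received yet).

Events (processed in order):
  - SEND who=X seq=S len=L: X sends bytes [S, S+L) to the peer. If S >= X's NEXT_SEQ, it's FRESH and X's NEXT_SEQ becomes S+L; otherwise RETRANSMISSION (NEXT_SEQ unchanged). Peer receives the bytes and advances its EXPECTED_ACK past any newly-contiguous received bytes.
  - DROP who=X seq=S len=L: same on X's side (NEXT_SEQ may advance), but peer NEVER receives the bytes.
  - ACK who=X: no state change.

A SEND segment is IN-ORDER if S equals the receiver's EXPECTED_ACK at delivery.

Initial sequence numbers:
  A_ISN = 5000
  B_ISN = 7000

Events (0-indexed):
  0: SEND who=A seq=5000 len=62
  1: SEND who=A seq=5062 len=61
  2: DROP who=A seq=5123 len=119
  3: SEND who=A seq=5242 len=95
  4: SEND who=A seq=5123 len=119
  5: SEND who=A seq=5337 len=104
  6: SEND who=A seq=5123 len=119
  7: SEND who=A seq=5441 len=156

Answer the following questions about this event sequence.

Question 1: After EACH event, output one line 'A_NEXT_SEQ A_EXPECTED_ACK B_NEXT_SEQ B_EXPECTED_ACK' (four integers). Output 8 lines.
5062 7000 7000 5062
5123 7000 7000 5123
5242 7000 7000 5123
5337 7000 7000 5123
5337 7000 7000 5337
5441 7000 7000 5441
5441 7000 7000 5441
5597 7000 7000 5597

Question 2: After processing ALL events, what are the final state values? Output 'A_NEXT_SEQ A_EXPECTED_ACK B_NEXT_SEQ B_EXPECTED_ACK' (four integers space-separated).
Answer: 5597 7000 7000 5597

Derivation:
After event 0: A_seq=5062 A_ack=7000 B_seq=7000 B_ack=5062
After event 1: A_seq=5123 A_ack=7000 B_seq=7000 B_ack=5123
After event 2: A_seq=5242 A_ack=7000 B_seq=7000 B_ack=5123
After event 3: A_seq=5337 A_ack=7000 B_seq=7000 B_ack=5123
After event 4: A_seq=5337 A_ack=7000 B_seq=7000 B_ack=5337
After event 5: A_seq=5441 A_ack=7000 B_seq=7000 B_ack=5441
After event 6: A_seq=5441 A_ack=7000 B_seq=7000 B_ack=5441
After event 7: A_seq=5597 A_ack=7000 B_seq=7000 B_ack=5597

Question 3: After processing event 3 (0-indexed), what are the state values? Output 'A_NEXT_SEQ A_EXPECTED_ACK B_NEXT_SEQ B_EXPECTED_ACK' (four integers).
After event 0: A_seq=5062 A_ack=7000 B_seq=7000 B_ack=5062
After event 1: A_seq=5123 A_ack=7000 B_seq=7000 B_ack=5123
After event 2: A_seq=5242 A_ack=7000 B_seq=7000 B_ack=5123
After event 3: A_seq=5337 A_ack=7000 B_seq=7000 B_ack=5123

5337 7000 7000 5123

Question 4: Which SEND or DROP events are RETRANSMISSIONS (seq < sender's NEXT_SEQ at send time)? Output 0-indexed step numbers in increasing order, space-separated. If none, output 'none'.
Answer: 4 6

Derivation:
Step 0: SEND seq=5000 -> fresh
Step 1: SEND seq=5062 -> fresh
Step 2: DROP seq=5123 -> fresh
Step 3: SEND seq=5242 -> fresh
Step 4: SEND seq=5123 -> retransmit
Step 5: SEND seq=5337 -> fresh
Step 6: SEND seq=5123 -> retransmit
Step 7: SEND seq=5441 -> fresh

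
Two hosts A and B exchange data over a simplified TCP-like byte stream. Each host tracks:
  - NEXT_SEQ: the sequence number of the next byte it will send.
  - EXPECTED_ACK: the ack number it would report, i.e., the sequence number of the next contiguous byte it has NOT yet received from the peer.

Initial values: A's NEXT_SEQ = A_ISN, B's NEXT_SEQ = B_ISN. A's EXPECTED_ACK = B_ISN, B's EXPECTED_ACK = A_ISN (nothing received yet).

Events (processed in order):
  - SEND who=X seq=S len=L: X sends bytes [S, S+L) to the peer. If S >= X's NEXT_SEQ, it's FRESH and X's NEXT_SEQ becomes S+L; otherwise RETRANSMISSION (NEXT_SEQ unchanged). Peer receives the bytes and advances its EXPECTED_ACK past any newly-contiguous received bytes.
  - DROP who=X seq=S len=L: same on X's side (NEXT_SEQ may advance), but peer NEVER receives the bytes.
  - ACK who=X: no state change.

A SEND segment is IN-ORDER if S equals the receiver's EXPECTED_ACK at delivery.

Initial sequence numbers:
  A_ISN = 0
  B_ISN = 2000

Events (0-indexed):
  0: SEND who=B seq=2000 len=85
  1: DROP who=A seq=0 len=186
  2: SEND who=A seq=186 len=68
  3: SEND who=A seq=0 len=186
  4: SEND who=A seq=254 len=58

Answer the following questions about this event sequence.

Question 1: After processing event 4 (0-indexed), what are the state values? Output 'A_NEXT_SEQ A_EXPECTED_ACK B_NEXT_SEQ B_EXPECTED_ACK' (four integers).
After event 0: A_seq=0 A_ack=2085 B_seq=2085 B_ack=0
After event 1: A_seq=186 A_ack=2085 B_seq=2085 B_ack=0
After event 2: A_seq=254 A_ack=2085 B_seq=2085 B_ack=0
After event 3: A_seq=254 A_ack=2085 B_seq=2085 B_ack=254
After event 4: A_seq=312 A_ack=2085 B_seq=2085 B_ack=312

312 2085 2085 312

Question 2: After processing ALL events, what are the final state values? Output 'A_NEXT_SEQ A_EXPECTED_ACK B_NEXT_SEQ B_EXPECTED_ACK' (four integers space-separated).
After event 0: A_seq=0 A_ack=2085 B_seq=2085 B_ack=0
After event 1: A_seq=186 A_ack=2085 B_seq=2085 B_ack=0
After event 2: A_seq=254 A_ack=2085 B_seq=2085 B_ack=0
After event 3: A_seq=254 A_ack=2085 B_seq=2085 B_ack=254
After event 4: A_seq=312 A_ack=2085 B_seq=2085 B_ack=312

Answer: 312 2085 2085 312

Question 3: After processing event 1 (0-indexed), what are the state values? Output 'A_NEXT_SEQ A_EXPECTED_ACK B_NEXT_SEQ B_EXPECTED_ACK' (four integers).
After event 0: A_seq=0 A_ack=2085 B_seq=2085 B_ack=0
After event 1: A_seq=186 A_ack=2085 B_seq=2085 B_ack=0

186 2085 2085 0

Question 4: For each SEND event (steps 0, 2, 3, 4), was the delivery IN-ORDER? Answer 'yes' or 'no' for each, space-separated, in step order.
Answer: yes no yes yes

Derivation:
Step 0: SEND seq=2000 -> in-order
Step 2: SEND seq=186 -> out-of-order
Step 3: SEND seq=0 -> in-order
Step 4: SEND seq=254 -> in-order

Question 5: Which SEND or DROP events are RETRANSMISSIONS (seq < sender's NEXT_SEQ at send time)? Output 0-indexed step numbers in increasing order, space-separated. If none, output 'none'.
Step 0: SEND seq=2000 -> fresh
Step 1: DROP seq=0 -> fresh
Step 2: SEND seq=186 -> fresh
Step 3: SEND seq=0 -> retransmit
Step 4: SEND seq=254 -> fresh

Answer: 3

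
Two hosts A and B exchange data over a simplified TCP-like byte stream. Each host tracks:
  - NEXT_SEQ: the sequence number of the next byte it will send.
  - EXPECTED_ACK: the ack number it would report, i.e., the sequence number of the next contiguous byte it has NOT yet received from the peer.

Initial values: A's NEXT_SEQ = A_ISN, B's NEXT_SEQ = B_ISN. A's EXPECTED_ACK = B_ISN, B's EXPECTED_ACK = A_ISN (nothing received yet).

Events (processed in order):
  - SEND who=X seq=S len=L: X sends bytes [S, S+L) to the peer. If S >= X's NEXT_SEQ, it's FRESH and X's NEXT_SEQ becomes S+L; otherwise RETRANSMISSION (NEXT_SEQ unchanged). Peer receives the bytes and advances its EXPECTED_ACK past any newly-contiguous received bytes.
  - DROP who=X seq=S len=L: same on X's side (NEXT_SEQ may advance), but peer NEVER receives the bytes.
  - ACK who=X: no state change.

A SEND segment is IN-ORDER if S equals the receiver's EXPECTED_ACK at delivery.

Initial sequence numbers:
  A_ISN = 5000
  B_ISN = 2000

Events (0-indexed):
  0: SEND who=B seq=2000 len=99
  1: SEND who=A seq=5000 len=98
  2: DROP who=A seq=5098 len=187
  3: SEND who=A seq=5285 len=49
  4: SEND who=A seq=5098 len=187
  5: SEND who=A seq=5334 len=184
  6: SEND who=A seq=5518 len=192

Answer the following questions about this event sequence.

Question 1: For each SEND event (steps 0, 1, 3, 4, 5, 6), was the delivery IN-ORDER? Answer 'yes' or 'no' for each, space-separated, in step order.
Step 0: SEND seq=2000 -> in-order
Step 1: SEND seq=5000 -> in-order
Step 3: SEND seq=5285 -> out-of-order
Step 4: SEND seq=5098 -> in-order
Step 5: SEND seq=5334 -> in-order
Step 6: SEND seq=5518 -> in-order

Answer: yes yes no yes yes yes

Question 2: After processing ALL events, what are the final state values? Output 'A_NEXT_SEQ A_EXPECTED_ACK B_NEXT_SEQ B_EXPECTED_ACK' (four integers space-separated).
Answer: 5710 2099 2099 5710

Derivation:
After event 0: A_seq=5000 A_ack=2099 B_seq=2099 B_ack=5000
After event 1: A_seq=5098 A_ack=2099 B_seq=2099 B_ack=5098
After event 2: A_seq=5285 A_ack=2099 B_seq=2099 B_ack=5098
After event 3: A_seq=5334 A_ack=2099 B_seq=2099 B_ack=5098
After event 4: A_seq=5334 A_ack=2099 B_seq=2099 B_ack=5334
After event 5: A_seq=5518 A_ack=2099 B_seq=2099 B_ack=5518
After event 6: A_seq=5710 A_ack=2099 B_seq=2099 B_ack=5710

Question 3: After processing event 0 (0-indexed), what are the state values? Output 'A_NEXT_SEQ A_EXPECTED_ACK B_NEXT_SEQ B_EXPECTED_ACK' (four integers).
After event 0: A_seq=5000 A_ack=2099 B_seq=2099 B_ack=5000

5000 2099 2099 5000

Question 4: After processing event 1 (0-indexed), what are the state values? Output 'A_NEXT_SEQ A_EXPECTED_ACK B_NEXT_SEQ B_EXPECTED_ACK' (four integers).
After event 0: A_seq=5000 A_ack=2099 B_seq=2099 B_ack=5000
After event 1: A_seq=5098 A_ack=2099 B_seq=2099 B_ack=5098

5098 2099 2099 5098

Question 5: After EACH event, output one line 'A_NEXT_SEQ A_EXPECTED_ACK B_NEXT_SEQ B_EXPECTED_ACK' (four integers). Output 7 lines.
5000 2099 2099 5000
5098 2099 2099 5098
5285 2099 2099 5098
5334 2099 2099 5098
5334 2099 2099 5334
5518 2099 2099 5518
5710 2099 2099 5710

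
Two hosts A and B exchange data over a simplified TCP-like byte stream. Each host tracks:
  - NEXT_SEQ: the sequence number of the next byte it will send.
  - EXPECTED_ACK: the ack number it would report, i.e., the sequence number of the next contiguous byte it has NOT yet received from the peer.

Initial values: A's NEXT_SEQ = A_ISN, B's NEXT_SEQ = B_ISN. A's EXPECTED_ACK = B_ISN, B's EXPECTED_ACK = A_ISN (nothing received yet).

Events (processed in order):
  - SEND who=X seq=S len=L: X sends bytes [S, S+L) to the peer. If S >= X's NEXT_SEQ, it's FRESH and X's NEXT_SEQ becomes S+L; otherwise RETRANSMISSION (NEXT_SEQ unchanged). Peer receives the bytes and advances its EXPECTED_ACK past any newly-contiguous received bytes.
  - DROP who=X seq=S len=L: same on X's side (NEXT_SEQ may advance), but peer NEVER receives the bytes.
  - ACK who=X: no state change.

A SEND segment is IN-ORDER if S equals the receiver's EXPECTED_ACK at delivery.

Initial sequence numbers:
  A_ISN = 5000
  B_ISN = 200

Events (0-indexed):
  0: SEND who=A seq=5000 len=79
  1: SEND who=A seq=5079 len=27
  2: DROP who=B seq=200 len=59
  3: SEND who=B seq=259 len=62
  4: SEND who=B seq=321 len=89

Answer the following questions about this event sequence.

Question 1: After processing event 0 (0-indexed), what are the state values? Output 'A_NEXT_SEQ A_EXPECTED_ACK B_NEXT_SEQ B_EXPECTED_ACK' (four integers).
After event 0: A_seq=5079 A_ack=200 B_seq=200 B_ack=5079

5079 200 200 5079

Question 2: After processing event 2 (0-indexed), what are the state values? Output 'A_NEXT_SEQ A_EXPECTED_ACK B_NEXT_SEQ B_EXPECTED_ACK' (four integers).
After event 0: A_seq=5079 A_ack=200 B_seq=200 B_ack=5079
After event 1: A_seq=5106 A_ack=200 B_seq=200 B_ack=5106
After event 2: A_seq=5106 A_ack=200 B_seq=259 B_ack=5106

5106 200 259 5106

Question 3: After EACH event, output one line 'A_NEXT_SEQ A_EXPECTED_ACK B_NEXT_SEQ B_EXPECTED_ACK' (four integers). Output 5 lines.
5079 200 200 5079
5106 200 200 5106
5106 200 259 5106
5106 200 321 5106
5106 200 410 5106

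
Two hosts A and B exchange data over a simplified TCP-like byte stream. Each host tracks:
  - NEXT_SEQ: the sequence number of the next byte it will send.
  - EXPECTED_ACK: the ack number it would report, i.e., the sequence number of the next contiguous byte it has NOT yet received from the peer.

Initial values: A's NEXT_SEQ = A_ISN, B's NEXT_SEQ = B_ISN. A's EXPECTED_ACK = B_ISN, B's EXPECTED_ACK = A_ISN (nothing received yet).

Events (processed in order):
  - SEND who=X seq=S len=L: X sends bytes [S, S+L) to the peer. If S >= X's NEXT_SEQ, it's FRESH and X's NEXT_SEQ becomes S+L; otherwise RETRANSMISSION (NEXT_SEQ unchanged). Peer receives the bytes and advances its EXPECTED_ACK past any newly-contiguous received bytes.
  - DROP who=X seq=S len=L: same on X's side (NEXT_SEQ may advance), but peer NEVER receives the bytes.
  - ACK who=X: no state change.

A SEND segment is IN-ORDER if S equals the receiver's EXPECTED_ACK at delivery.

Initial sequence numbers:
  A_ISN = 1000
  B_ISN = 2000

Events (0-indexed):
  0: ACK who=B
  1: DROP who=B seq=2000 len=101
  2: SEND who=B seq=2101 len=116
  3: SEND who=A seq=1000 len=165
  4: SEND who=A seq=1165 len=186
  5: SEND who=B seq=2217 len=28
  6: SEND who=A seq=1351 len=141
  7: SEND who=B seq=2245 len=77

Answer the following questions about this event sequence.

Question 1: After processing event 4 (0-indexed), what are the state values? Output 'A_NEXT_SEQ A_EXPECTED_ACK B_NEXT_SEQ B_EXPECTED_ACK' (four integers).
After event 0: A_seq=1000 A_ack=2000 B_seq=2000 B_ack=1000
After event 1: A_seq=1000 A_ack=2000 B_seq=2101 B_ack=1000
After event 2: A_seq=1000 A_ack=2000 B_seq=2217 B_ack=1000
After event 3: A_seq=1165 A_ack=2000 B_seq=2217 B_ack=1165
After event 4: A_seq=1351 A_ack=2000 B_seq=2217 B_ack=1351

1351 2000 2217 1351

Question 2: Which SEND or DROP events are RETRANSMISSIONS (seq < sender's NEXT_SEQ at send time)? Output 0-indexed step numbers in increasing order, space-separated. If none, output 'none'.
Step 1: DROP seq=2000 -> fresh
Step 2: SEND seq=2101 -> fresh
Step 3: SEND seq=1000 -> fresh
Step 4: SEND seq=1165 -> fresh
Step 5: SEND seq=2217 -> fresh
Step 6: SEND seq=1351 -> fresh
Step 7: SEND seq=2245 -> fresh

Answer: none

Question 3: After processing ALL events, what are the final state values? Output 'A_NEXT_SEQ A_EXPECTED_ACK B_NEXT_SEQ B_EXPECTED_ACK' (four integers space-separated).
After event 0: A_seq=1000 A_ack=2000 B_seq=2000 B_ack=1000
After event 1: A_seq=1000 A_ack=2000 B_seq=2101 B_ack=1000
After event 2: A_seq=1000 A_ack=2000 B_seq=2217 B_ack=1000
After event 3: A_seq=1165 A_ack=2000 B_seq=2217 B_ack=1165
After event 4: A_seq=1351 A_ack=2000 B_seq=2217 B_ack=1351
After event 5: A_seq=1351 A_ack=2000 B_seq=2245 B_ack=1351
After event 6: A_seq=1492 A_ack=2000 B_seq=2245 B_ack=1492
After event 7: A_seq=1492 A_ack=2000 B_seq=2322 B_ack=1492

Answer: 1492 2000 2322 1492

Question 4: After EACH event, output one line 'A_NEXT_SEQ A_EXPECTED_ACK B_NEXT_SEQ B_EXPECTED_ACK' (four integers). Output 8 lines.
1000 2000 2000 1000
1000 2000 2101 1000
1000 2000 2217 1000
1165 2000 2217 1165
1351 2000 2217 1351
1351 2000 2245 1351
1492 2000 2245 1492
1492 2000 2322 1492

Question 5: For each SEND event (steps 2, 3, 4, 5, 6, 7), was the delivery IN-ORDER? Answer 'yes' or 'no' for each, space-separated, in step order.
Step 2: SEND seq=2101 -> out-of-order
Step 3: SEND seq=1000 -> in-order
Step 4: SEND seq=1165 -> in-order
Step 5: SEND seq=2217 -> out-of-order
Step 6: SEND seq=1351 -> in-order
Step 7: SEND seq=2245 -> out-of-order

Answer: no yes yes no yes no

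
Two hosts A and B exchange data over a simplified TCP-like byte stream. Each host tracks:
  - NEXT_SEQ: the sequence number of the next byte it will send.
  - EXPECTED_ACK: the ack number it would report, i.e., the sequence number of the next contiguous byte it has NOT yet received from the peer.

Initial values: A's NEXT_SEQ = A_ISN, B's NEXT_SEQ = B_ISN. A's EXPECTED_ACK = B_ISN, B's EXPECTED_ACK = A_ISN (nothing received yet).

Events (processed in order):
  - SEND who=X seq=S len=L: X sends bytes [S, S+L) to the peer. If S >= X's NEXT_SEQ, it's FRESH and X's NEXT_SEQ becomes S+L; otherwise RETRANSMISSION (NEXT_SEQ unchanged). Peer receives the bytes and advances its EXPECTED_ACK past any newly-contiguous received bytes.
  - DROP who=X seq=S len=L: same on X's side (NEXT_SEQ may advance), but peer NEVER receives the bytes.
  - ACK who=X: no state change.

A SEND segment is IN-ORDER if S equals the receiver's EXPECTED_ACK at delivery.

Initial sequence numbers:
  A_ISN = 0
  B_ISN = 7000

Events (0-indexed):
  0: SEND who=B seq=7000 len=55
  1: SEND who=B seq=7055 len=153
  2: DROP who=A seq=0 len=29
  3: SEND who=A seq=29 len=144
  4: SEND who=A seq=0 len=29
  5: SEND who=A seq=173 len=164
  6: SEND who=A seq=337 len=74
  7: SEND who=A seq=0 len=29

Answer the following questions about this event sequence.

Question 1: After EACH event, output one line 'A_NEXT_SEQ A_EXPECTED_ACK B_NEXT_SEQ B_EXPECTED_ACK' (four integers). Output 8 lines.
0 7055 7055 0
0 7208 7208 0
29 7208 7208 0
173 7208 7208 0
173 7208 7208 173
337 7208 7208 337
411 7208 7208 411
411 7208 7208 411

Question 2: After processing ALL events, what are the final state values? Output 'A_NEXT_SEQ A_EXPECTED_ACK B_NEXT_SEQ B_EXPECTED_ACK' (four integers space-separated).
Answer: 411 7208 7208 411

Derivation:
After event 0: A_seq=0 A_ack=7055 B_seq=7055 B_ack=0
After event 1: A_seq=0 A_ack=7208 B_seq=7208 B_ack=0
After event 2: A_seq=29 A_ack=7208 B_seq=7208 B_ack=0
After event 3: A_seq=173 A_ack=7208 B_seq=7208 B_ack=0
After event 4: A_seq=173 A_ack=7208 B_seq=7208 B_ack=173
After event 5: A_seq=337 A_ack=7208 B_seq=7208 B_ack=337
After event 6: A_seq=411 A_ack=7208 B_seq=7208 B_ack=411
After event 7: A_seq=411 A_ack=7208 B_seq=7208 B_ack=411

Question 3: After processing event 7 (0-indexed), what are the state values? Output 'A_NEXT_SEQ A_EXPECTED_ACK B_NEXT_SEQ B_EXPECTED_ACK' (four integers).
After event 0: A_seq=0 A_ack=7055 B_seq=7055 B_ack=0
After event 1: A_seq=0 A_ack=7208 B_seq=7208 B_ack=0
After event 2: A_seq=29 A_ack=7208 B_seq=7208 B_ack=0
After event 3: A_seq=173 A_ack=7208 B_seq=7208 B_ack=0
After event 4: A_seq=173 A_ack=7208 B_seq=7208 B_ack=173
After event 5: A_seq=337 A_ack=7208 B_seq=7208 B_ack=337
After event 6: A_seq=411 A_ack=7208 B_seq=7208 B_ack=411
After event 7: A_seq=411 A_ack=7208 B_seq=7208 B_ack=411

411 7208 7208 411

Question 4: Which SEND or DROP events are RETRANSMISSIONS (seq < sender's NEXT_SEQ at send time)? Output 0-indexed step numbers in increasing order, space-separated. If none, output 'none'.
Answer: 4 7

Derivation:
Step 0: SEND seq=7000 -> fresh
Step 1: SEND seq=7055 -> fresh
Step 2: DROP seq=0 -> fresh
Step 3: SEND seq=29 -> fresh
Step 4: SEND seq=0 -> retransmit
Step 5: SEND seq=173 -> fresh
Step 6: SEND seq=337 -> fresh
Step 7: SEND seq=0 -> retransmit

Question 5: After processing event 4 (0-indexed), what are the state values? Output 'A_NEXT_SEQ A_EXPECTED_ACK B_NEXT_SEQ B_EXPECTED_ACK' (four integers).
After event 0: A_seq=0 A_ack=7055 B_seq=7055 B_ack=0
After event 1: A_seq=0 A_ack=7208 B_seq=7208 B_ack=0
After event 2: A_seq=29 A_ack=7208 B_seq=7208 B_ack=0
After event 3: A_seq=173 A_ack=7208 B_seq=7208 B_ack=0
After event 4: A_seq=173 A_ack=7208 B_seq=7208 B_ack=173

173 7208 7208 173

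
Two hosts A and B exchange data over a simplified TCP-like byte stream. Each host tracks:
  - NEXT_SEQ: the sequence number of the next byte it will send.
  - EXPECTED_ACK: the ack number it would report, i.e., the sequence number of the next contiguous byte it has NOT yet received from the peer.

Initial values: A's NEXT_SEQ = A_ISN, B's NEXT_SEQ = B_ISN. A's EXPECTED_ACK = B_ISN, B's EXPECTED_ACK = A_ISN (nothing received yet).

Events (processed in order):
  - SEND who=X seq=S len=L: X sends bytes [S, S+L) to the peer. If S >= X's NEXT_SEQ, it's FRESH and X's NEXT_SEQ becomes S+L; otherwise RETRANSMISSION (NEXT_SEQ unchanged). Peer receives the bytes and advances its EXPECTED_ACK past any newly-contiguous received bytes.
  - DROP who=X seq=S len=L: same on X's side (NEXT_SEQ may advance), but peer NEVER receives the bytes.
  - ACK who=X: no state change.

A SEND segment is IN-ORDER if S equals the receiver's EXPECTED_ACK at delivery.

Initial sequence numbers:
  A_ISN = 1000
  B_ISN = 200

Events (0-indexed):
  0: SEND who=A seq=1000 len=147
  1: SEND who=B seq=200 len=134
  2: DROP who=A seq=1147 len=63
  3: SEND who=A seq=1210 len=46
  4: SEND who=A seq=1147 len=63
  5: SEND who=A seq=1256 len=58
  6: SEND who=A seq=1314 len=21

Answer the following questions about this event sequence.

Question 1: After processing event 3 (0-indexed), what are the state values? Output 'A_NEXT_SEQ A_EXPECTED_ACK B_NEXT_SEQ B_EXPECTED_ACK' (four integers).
After event 0: A_seq=1147 A_ack=200 B_seq=200 B_ack=1147
After event 1: A_seq=1147 A_ack=334 B_seq=334 B_ack=1147
After event 2: A_seq=1210 A_ack=334 B_seq=334 B_ack=1147
After event 3: A_seq=1256 A_ack=334 B_seq=334 B_ack=1147

1256 334 334 1147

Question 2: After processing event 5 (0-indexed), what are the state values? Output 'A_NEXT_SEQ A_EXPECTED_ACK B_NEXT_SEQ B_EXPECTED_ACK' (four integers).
After event 0: A_seq=1147 A_ack=200 B_seq=200 B_ack=1147
After event 1: A_seq=1147 A_ack=334 B_seq=334 B_ack=1147
After event 2: A_seq=1210 A_ack=334 B_seq=334 B_ack=1147
After event 3: A_seq=1256 A_ack=334 B_seq=334 B_ack=1147
After event 4: A_seq=1256 A_ack=334 B_seq=334 B_ack=1256
After event 5: A_seq=1314 A_ack=334 B_seq=334 B_ack=1314

1314 334 334 1314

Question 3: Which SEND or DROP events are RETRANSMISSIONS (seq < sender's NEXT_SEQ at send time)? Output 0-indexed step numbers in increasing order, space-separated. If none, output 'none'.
Answer: 4

Derivation:
Step 0: SEND seq=1000 -> fresh
Step 1: SEND seq=200 -> fresh
Step 2: DROP seq=1147 -> fresh
Step 3: SEND seq=1210 -> fresh
Step 4: SEND seq=1147 -> retransmit
Step 5: SEND seq=1256 -> fresh
Step 6: SEND seq=1314 -> fresh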